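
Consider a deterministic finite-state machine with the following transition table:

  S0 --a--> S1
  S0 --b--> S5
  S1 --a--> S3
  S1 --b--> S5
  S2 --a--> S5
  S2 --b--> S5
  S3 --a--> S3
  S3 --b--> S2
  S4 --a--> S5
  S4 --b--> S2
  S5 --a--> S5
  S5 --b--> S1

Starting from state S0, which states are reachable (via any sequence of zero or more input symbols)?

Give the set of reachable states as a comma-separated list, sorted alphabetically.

Answer: S0, S1, S2, S3, S5

Derivation:
BFS from S0:
  visit S0: S0--a-->S1 (new), S0--b-->S5 (new)
  visit S1: S1--a-->S3 (new), S1--b-->S5 (seen)
  visit S5: S5--a-->S5 (seen), S5--b-->S1 (seen)
  visit S3: S3--a-->S3 (seen), S3--b-->S2 (new)
  visit S2: S2--a-->S5 (seen), S2--b-->S5 (seen)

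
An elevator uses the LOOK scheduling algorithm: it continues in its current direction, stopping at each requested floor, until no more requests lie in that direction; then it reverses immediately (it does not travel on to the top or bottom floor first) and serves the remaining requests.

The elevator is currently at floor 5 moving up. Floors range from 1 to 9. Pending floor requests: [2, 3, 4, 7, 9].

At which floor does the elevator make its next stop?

Answer: 7

Derivation:
Current floor: 5, direction: up
Requests above: [7, 9]
Requests below: [2, 3, 4]
Moving up and requests lie above → nearest above is min([7, 9]) = 7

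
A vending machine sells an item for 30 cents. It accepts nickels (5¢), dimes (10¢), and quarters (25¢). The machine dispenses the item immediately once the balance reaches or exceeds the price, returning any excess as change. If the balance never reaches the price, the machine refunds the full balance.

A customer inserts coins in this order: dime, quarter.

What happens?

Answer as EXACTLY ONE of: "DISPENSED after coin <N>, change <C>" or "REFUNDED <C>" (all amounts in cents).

Answer: DISPENSED after coin 2, change 5

Derivation:
Price: 30¢
Coin 1 (dime, 10¢): balance = 10¢
Coin 2 (quarter, 25¢): balance = 35¢
  → balance >= price → DISPENSE, change = 35 - 30 = 5¢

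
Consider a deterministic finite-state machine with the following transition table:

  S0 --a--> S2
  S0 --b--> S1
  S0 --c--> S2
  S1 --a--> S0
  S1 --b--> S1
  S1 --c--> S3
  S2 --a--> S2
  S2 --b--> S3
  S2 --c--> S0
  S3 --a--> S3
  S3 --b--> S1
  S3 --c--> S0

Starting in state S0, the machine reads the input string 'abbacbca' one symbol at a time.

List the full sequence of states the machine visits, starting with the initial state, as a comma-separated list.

Start: S0
  read 'a': S0 --a--> S2
  read 'b': S2 --b--> S3
  read 'b': S3 --b--> S1
  read 'a': S1 --a--> S0
  read 'c': S0 --c--> S2
  read 'b': S2 --b--> S3
  read 'c': S3 --c--> S0
  read 'a': S0 --a--> S2

Answer: S0, S2, S3, S1, S0, S2, S3, S0, S2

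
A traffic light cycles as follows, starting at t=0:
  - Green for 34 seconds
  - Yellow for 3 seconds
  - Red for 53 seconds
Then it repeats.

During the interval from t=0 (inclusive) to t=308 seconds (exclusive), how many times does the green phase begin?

Answer: 4

Derivation:
Cycle = 34+3+53 = 90s
green phase starts at t = k*90 + 0 for k=0,1,2,...
Need k*90+0 < 308 → k < 3.422
k ∈ {0, ..., 3} → 4 starts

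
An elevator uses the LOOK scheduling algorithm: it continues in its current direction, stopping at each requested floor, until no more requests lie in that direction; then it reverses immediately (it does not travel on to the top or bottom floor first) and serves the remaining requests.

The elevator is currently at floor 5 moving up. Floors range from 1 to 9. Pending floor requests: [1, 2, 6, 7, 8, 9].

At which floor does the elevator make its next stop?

Current floor: 5, direction: up
Requests above: [6, 7, 8, 9]
Requests below: [1, 2]
Moving up and requests lie above → nearest above is min([6, 7, 8, 9]) = 6

Answer: 6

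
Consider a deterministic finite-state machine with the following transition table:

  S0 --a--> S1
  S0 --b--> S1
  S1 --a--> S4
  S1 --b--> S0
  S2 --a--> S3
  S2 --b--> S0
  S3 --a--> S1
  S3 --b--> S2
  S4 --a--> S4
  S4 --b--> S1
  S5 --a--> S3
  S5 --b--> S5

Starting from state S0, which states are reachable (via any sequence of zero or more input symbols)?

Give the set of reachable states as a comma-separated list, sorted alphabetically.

BFS from S0:
  visit S0: S0--a-->S1 (new), S0--b-->S1 (seen)
  visit S1: S1--a-->S4 (new), S1--b-->S0 (seen)
  visit S4: S4--a-->S4 (seen), S4--b-->S1 (seen)

Answer: S0, S1, S4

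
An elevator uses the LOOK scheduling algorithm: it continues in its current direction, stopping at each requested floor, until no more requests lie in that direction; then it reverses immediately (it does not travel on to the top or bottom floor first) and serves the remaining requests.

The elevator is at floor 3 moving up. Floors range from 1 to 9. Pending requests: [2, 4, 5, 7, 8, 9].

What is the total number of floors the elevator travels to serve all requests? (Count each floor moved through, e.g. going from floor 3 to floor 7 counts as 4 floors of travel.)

Answer: 13

Derivation:
Start at floor 3 moving up, LOOK stop order: [4, 5, 7, 8, 9, 2]
  3 → 4: |4-3| = 1, total = 1
  4 → 5: |5-4| = 1, total = 2
  5 → 7: |7-5| = 2, total = 4
  7 → 8: |8-7| = 1, total = 5
  8 → 9: |9-8| = 1, total = 6
  9 → 2: |2-9| = 7, total = 13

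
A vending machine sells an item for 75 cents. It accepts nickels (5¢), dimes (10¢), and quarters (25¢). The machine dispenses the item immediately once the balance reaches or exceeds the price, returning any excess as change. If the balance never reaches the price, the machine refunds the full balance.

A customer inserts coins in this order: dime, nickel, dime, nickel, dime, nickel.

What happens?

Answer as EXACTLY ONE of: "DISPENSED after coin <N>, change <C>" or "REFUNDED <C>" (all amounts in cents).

Price: 75¢
Coin 1 (dime, 10¢): balance = 10¢
Coin 2 (nickel, 5¢): balance = 15¢
Coin 3 (dime, 10¢): balance = 25¢
Coin 4 (nickel, 5¢): balance = 30¢
Coin 5 (dime, 10¢): balance = 40¢
Coin 6 (nickel, 5¢): balance = 45¢
All coins inserted, balance 45¢ < price 75¢ → REFUND 45¢

Answer: REFUNDED 45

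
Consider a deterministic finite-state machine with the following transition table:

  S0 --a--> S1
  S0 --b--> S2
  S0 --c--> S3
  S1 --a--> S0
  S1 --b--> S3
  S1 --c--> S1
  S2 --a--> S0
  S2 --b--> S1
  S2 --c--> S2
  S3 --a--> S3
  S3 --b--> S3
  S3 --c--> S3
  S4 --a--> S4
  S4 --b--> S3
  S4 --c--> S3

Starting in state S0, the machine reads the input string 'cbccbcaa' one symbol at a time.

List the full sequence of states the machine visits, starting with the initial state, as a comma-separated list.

Start: S0
  read 'c': S0 --c--> S3
  read 'b': S3 --b--> S3
  read 'c': S3 --c--> S3
  read 'c': S3 --c--> S3
  read 'b': S3 --b--> S3
  read 'c': S3 --c--> S3
  read 'a': S3 --a--> S3
  read 'a': S3 --a--> S3

Answer: S0, S3, S3, S3, S3, S3, S3, S3, S3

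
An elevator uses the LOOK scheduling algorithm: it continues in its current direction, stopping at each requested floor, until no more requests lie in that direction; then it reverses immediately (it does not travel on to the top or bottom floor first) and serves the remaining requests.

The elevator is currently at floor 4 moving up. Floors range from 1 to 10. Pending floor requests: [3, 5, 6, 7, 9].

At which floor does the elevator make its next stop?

Answer: 5

Derivation:
Current floor: 4, direction: up
Requests above: [5, 6, 7, 9]
Requests below: [3]
Moving up and requests lie above → nearest above is min([5, 6, 7, 9]) = 5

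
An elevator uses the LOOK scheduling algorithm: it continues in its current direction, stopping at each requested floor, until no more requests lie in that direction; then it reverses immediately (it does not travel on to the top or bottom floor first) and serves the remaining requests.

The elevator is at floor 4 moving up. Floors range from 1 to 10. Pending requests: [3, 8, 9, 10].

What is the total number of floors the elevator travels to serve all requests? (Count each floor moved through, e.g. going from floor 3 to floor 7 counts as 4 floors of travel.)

Answer: 13

Derivation:
Start at floor 4 moving up, LOOK stop order: [8, 9, 10, 3]
  4 → 8: |8-4| = 4, total = 4
  8 → 9: |9-8| = 1, total = 5
  9 → 10: |10-9| = 1, total = 6
  10 → 3: |3-10| = 7, total = 13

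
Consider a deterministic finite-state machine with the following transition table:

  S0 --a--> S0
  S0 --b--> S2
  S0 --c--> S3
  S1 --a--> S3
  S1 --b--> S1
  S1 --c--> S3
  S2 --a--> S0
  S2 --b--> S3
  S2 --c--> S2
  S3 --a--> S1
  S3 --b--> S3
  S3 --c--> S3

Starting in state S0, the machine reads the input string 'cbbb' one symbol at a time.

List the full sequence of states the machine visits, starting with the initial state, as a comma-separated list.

Start: S0
  read 'c': S0 --c--> S3
  read 'b': S3 --b--> S3
  read 'b': S3 --b--> S3
  read 'b': S3 --b--> S3

Answer: S0, S3, S3, S3, S3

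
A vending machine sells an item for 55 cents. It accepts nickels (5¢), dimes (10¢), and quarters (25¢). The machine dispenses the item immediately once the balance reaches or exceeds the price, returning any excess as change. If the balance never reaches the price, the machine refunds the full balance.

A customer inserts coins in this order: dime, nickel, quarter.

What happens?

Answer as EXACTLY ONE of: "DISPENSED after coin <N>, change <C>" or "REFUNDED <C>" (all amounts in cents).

Answer: REFUNDED 40

Derivation:
Price: 55¢
Coin 1 (dime, 10¢): balance = 10¢
Coin 2 (nickel, 5¢): balance = 15¢
Coin 3 (quarter, 25¢): balance = 40¢
All coins inserted, balance 40¢ < price 55¢ → REFUND 40¢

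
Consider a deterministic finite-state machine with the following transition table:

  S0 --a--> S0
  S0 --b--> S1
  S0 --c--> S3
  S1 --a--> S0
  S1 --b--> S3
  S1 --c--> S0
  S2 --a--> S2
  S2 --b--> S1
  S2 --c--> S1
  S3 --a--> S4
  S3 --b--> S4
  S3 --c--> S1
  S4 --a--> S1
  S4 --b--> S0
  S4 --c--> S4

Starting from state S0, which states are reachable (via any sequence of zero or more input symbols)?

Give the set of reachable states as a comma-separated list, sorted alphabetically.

BFS from S0:
  visit S0: S0--a-->S0 (seen), S0--b-->S1 (new), S0--c-->S3 (new)
  visit S1: S1--a-->S0 (seen), S1--b-->S3 (seen), S1--c-->S0 (seen)
  visit S3: S3--a-->S4 (new), S3--b-->S4 (seen), S3--c-->S1 (seen)
  visit S4: S4--a-->S1 (seen), S4--b-->S0 (seen), S4--c-->S4 (seen)

Answer: S0, S1, S3, S4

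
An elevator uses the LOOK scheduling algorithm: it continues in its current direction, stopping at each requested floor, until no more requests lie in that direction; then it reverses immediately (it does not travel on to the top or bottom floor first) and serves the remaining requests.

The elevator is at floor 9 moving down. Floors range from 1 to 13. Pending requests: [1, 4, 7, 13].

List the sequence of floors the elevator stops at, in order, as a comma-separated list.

Answer: 7, 4, 1, 13

Derivation:
Current: 9, moving DOWN
Serve below first (descending): [7, 4, 1]
Then reverse, serve above (ascending): [13]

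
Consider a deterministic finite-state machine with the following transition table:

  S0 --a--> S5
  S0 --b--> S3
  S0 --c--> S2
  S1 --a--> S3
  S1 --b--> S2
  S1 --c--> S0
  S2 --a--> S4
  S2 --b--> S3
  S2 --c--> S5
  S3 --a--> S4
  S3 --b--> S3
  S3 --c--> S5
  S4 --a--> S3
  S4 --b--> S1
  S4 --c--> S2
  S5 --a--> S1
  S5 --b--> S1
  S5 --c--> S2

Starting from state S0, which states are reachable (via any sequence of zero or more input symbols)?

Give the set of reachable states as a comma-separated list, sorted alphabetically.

BFS from S0:
  visit S0: S0--a-->S5 (new), S0--b-->S3 (new), S0--c-->S2 (new)
  visit S5: S5--a-->S1 (new), S5--b-->S1 (seen), S5--c-->S2 (seen)
  visit S3: S3--a-->S4 (new), S3--b-->S3 (seen), S3--c-->S5 (seen)
  visit S2: S2--a-->S4 (seen), S2--b-->S3 (seen), S2--c-->S5 (seen)
  visit S1: S1--a-->S3 (seen), S1--b-->S2 (seen), S1--c-->S0 (seen)
  visit S4: S4--a-->S3 (seen), S4--b-->S1 (seen), S4--c-->S2 (seen)

Answer: S0, S1, S2, S3, S4, S5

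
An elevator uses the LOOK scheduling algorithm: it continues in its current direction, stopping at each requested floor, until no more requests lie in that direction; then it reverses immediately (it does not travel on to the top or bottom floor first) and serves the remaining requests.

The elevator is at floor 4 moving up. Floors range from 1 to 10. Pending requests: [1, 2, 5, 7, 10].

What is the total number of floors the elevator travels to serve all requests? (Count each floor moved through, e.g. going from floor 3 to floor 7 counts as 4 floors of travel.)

Answer: 15

Derivation:
Start at floor 4 moving up, LOOK stop order: [5, 7, 10, 2, 1]
  4 → 5: |5-4| = 1, total = 1
  5 → 7: |7-5| = 2, total = 3
  7 → 10: |10-7| = 3, total = 6
  10 → 2: |2-10| = 8, total = 14
  2 → 1: |1-2| = 1, total = 15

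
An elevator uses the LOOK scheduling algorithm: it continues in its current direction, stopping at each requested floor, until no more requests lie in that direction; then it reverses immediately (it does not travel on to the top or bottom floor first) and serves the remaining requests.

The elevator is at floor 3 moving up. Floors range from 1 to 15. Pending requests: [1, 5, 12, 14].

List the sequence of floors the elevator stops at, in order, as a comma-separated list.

Current: 3, moving UP
Serve above first (ascending): [5, 12, 14]
Then reverse, serve below (descending): [1]

Answer: 5, 12, 14, 1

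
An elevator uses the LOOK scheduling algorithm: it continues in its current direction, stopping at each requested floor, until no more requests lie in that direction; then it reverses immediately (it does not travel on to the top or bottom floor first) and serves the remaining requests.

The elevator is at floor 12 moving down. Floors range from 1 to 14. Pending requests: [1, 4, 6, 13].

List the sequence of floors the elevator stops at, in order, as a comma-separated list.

Answer: 6, 4, 1, 13

Derivation:
Current: 12, moving DOWN
Serve below first (descending): [6, 4, 1]
Then reverse, serve above (ascending): [13]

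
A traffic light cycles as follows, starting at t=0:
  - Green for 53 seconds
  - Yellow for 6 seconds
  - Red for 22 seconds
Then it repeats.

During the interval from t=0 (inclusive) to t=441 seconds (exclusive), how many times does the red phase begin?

Answer: 5

Derivation:
Cycle = 53+6+22 = 81s
red phase starts at t = k*81 + 59 for k=0,1,2,...
Need k*81+59 < 441 → k < 4.716
k ∈ {0, ..., 4} → 5 starts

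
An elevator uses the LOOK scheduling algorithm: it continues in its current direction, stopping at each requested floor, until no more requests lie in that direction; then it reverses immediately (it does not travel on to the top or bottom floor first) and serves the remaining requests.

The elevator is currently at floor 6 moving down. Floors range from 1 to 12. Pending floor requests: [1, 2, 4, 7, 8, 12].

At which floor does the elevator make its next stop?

Answer: 4

Derivation:
Current floor: 6, direction: down
Requests above: [7, 8, 12]
Requests below: [1, 2, 4]
Moving down and requests lie below → nearest below is max([1, 2, 4]) = 4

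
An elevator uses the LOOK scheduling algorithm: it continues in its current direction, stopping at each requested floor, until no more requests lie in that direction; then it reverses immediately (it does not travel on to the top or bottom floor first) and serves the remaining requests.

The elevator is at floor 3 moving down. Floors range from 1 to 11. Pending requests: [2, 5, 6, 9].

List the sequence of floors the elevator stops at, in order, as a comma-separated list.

Answer: 2, 5, 6, 9

Derivation:
Current: 3, moving DOWN
Serve below first (descending): [2]
Then reverse, serve above (ascending): [5, 6, 9]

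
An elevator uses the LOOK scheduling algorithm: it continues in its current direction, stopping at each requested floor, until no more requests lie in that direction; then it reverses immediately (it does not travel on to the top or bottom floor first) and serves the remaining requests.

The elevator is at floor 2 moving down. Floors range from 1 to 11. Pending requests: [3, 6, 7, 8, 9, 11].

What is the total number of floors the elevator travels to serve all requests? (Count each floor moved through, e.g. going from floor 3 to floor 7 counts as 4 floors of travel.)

Answer: 9

Derivation:
Start at floor 2 moving down, LOOK stop order: [3, 6, 7, 8, 9, 11]
  2 → 3: |3-2| = 1, total = 1
  3 → 6: |6-3| = 3, total = 4
  6 → 7: |7-6| = 1, total = 5
  7 → 8: |8-7| = 1, total = 6
  8 → 9: |9-8| = 1, total = 7
  9 → 11: |11-9| = 2, total = 9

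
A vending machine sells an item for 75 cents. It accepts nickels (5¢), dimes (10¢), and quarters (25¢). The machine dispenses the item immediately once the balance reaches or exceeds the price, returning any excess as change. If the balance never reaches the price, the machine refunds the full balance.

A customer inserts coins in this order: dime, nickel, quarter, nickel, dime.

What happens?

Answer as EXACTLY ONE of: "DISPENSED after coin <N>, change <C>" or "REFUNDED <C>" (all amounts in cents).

Answer: REFUNDED 55

Derivation:
Price: 75¢
Coin 1 (dime, 10¢): balance = 10¢
Coin 2 (nickel, 5¢): balance = 15¢
Coin 3 (quarter, 25¢): balance = 40¢
Coin 4 (nickel, 5¢): balance = 45¢
Coin 5 (dime, 10¢): balance = 55¢
All coins inserted, balance 55¢ < price 75¢ → REFUND 55¢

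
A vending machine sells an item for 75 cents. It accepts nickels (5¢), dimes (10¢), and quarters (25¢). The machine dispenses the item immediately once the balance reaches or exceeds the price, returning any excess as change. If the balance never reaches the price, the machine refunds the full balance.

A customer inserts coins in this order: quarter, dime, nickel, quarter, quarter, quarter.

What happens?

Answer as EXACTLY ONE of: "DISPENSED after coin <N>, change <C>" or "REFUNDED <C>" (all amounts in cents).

Price: 75¢
Coin 1 (quarter, 25¢): balance = 25¢
Coin 2 (dime, 10¢): balance = 35¢
Coin 3 (nickel, 5¢): balance = 40¢
Coin 4 (quarter, 25¢): balance = 65¢
Coin 5 (quarter, 25¢): balance = 90¢
  → balance >= price → DISPENSE, change = 90 - 75 = 15¢

Answer: DISPENSED after coin 5, change 15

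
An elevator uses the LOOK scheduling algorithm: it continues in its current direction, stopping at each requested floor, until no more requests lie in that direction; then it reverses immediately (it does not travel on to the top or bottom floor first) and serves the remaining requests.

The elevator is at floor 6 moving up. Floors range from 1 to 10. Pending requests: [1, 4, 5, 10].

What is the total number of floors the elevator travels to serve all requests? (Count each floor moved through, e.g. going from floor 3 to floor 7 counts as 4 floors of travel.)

Start at floor 6 moving up, LOOK stop order: [10, 5, 4, 1]
  6 → 10: |10-6| = 4, total = 4
  10 → 5: |5-10| = 5, total = 9
  5 → 4: |4-5| = 1, total = 10
  4 → 1: |1-4| = 3, total = 13

Answer: 13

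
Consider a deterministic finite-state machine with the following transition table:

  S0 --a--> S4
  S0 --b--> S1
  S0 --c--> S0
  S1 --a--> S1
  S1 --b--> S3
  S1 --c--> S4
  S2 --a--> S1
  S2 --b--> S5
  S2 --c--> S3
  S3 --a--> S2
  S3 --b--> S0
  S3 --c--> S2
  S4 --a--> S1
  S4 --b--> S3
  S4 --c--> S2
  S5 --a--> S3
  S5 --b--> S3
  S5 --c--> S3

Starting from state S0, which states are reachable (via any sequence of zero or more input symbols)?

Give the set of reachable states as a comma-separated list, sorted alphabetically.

Answer: S0, S1, S2, S3, S4, S5

Derivation:
BFS from S0:
  visit S0: S0--a-->S4 (new), S0--b-->S1 (new), S0--c-->S0 (seen)
  visit S4: S4--a-->S1 (seen), S4--b-->S3 (new), S4--c-->S2 (new)
  visit S1: S1--a-->S1 (seen), S1--b-->S3 (seen), S1--c-->S4 (seen)
  visit S3: S3--a-->S2 (seen), S3--b-->S0 (seen), S3--c-->S2 (seen)
  visit S2: S2--a-->S1 (seen), S2--b-->S5 (new), S2--c-->S3 (seen)
  visit S5: S5--a-->S3 (seen), S5--b-->S3 (seen), S5--c-->S3 (seen)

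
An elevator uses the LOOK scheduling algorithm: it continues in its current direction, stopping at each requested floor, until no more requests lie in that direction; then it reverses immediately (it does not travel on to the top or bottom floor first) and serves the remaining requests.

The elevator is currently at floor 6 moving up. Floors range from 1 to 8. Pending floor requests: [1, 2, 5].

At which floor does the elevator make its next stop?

Current floor: 6, direction: up
Requests above: []
Requests below: [1, 2, 5]
Moving up but no requests above → reverse; nearest below is max([1, 2, 5]) = 5

Answer: 5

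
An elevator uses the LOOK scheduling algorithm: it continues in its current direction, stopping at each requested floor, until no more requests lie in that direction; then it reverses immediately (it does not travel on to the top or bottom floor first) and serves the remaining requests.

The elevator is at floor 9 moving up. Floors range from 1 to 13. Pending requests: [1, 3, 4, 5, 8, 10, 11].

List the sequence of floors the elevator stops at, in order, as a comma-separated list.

Current: 9, moving UP
Serve above first (ascending): [10, 11]
Then reverse, serve below (descending): [8, 5, 4, 3, 1]

Answer: 10, 11, 8, 5, 4, 3, 1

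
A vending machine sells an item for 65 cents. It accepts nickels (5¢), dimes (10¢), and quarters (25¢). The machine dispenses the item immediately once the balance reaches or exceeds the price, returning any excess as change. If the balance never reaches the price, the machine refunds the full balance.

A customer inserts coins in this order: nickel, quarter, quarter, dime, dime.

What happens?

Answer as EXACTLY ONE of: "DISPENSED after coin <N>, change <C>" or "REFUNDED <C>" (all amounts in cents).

Price: 65¢
Coin 1 (nickel, 5¢): balance = 5¢
Coin 2 (quarter, 25¢): balance = 30¢
Coin 3 (quarter, 25¢): balance = 55¢
Coin 4 (dime, 10¢): balance = 65¢
  → balance >= price → DISPENSE, change = 65 - 65 = 0¢

Answer: DISPENSED after coin 4, change 0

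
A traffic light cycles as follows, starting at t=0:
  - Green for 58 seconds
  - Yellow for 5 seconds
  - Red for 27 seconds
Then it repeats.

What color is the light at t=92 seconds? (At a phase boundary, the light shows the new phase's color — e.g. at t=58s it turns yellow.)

Cycle length = 58 + 5 + 27 = 90s
t = 92, phase_t = 92 mod 90 = 2
2 < 58 (green end) → GREEN

Answer: green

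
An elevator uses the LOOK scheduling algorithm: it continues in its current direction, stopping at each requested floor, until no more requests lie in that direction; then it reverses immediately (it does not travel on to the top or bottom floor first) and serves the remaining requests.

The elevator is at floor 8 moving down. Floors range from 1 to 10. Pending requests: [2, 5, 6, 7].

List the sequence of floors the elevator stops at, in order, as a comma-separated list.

Answer: 7, 6, 5, 2

Derivation:
Current: 8, moving DOWN
Serve below first (descending): [7, 6, 5, 2]
Then reverse, serve above (ascending): []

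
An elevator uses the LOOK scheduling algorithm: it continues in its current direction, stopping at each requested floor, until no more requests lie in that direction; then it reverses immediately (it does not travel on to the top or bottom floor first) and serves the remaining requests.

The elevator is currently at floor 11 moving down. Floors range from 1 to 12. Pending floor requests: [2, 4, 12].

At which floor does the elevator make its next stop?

Current floor: 11, direction: down
Requests above: [12]
Requests below: [2, 4]
Moving down and requests lie below → nearest below is max([2, 4]) = 4

Answer: 4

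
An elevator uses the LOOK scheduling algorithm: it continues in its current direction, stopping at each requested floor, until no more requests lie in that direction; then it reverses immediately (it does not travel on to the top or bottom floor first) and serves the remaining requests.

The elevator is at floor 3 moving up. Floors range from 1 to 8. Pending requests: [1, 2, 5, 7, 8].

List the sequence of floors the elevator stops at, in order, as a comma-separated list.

Answer: 5, 7, 8, 2, 1

Derivation:
Current: 3, moving UP
Serve above first (ascending): [5, 7, 8]
Then reverse, serve below (descending): [2, 1]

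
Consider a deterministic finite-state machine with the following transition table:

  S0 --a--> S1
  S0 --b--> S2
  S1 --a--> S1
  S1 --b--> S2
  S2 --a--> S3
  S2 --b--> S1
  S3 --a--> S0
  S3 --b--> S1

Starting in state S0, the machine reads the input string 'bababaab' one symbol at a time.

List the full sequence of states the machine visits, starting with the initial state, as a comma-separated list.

Start: S0
  read 'b': S0 --b--> S2
  read 'a': S2 --a--> S3
  read 'b': S3 --b--> S1
  read 'a': S1 --a--> S1
  read 'b': S1 --b--> S2
  read 'a': S2 --a--> S3
  read 'a': S3 --a--> S0
  read 'b': S0 --b--> S2

Answer: S0, S2, S3, S1, S1, S2, S3, S0, S2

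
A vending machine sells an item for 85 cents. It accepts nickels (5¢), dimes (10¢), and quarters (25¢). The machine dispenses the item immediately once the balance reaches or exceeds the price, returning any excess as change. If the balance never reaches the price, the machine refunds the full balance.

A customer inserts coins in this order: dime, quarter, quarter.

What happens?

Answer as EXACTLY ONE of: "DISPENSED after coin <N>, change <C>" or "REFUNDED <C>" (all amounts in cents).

Answer: REFUNDED 60

Derivation:
Price: 85¢
Coin 1 (dime, 10¢): balance = 10¢
Coin 2 (quarter, 25¢): balance = 35¢
Coin 3 (quarter, 25¢): balance = 60¢
All coins inserted, balance 60¢ < price 85¢ → REFUND 60¢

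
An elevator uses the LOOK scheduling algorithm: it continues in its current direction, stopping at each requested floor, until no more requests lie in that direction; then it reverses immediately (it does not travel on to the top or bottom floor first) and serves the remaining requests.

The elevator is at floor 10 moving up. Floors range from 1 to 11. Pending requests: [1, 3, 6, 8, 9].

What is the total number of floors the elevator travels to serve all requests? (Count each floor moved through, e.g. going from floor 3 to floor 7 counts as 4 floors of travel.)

Answer: 9

Derivation:
Start at floor 10 moving up, LOOK stop order: [9, 8, 6, 3, 1]
  10 → 9: |9-10| = 1, total = 1
  9 → 8: |8-9| = 1, total = 2
  8 → 6: |6-8| = 2, total = 4
  6 → 3: |3-6| = 3, total = 7
  3 → 1: |1-3| = 2, total = 9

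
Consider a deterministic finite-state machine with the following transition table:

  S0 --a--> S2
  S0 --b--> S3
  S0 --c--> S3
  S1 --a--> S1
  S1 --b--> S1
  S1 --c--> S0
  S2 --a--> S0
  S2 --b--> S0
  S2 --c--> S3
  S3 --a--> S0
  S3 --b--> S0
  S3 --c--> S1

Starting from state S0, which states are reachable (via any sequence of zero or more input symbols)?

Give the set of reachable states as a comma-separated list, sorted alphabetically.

BFS from S0:
  visit S0: S0--a-->S2 (new), S0--b-->S3 (new), S0--c-->S3 (seen)
  visit S2: S2--a-->S0 (seen), S2--b-->S0 (seen), S2--c-->S3 (seen)
  visit S3: S3--a-->S0 (seen), S3--b-->S0 (seen), S3--c-->S1 (new)
  visit S1: S1--a-->S1 (seen), S1--b-->S1 (seen), S1--c-->S0 (seen)

Answer: S0, S1, S2, S3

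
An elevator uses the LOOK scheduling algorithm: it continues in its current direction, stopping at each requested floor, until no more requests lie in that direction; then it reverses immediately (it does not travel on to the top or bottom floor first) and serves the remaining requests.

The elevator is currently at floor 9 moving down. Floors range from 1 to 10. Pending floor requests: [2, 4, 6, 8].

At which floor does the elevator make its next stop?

Answer: 8

Derivation:
Current floor: 9, direction: down
Requests above: []
Requests below: [2, 4, 6, 8]
Moving down and requests lie below → nearest below is max([2, 4, 6, 8]) = 8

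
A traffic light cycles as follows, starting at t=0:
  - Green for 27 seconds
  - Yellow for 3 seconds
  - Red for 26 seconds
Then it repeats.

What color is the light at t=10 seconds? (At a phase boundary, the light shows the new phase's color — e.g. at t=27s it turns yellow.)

Answer: green

Derivation:
Cycle length = 27 + 3 + 26 = 56s
t = 10, phase_t = 10 mod 56 = 10
10 < 27 (green end) → GREEN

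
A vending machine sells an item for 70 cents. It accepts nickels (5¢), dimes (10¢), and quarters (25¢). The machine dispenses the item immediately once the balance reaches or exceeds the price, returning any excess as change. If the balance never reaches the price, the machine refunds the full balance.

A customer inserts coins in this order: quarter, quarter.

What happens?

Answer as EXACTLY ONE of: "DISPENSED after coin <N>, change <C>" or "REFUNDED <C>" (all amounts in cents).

Answer: REFUNDED 50

Derivation:
Price: 70¢
Coin 1 (quarter, 25¢): balance = 25¢
Coin 2 (quarter, 25¢): balance = 50¢
All coins inserted, balance 50¢ < price 70¢ → REFUND 50¢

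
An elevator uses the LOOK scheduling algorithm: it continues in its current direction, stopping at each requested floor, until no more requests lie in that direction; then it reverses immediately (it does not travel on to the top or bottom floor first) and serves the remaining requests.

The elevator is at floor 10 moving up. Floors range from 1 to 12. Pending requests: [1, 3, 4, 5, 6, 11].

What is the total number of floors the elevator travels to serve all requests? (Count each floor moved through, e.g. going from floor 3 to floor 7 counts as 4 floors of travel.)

Answer: 11

Derivation:
Start at floor 10 moving up, LOOK stop order: [11, 6, 5, 4, 3, 1]
  10 → 11: |11-10| = 1, total = 1
  11 → 6: |6-11| = 5, total = 6
  6 → 5: |5-6| = 1, total = 7
  5 → 4: |4-5| = 1, total = 8
  4 → 3: |3-4| = 1, total = 9
  3 → 1: |1-3| = 2, total = 11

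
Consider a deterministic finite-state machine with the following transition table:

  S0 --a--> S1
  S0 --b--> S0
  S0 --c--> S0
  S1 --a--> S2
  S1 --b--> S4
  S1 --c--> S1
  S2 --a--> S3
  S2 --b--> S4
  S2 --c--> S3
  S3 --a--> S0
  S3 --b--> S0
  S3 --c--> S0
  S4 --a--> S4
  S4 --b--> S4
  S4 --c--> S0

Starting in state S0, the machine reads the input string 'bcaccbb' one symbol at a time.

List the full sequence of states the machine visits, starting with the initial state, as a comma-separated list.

Answer: S0, S0, S0, S1, S1, S1, S4, S4

Derivation:
Start: S0
  read 'b': S0 --b--> S0
  read 'c': S0 --c--> S0
  read 'a': S0 --a--> S1
  read 'c': S1 --c--> S1
  read 'c': S1 --c--> S1
  read 'b': S1 --b--> S4
  read 'b': S4 --b--> S4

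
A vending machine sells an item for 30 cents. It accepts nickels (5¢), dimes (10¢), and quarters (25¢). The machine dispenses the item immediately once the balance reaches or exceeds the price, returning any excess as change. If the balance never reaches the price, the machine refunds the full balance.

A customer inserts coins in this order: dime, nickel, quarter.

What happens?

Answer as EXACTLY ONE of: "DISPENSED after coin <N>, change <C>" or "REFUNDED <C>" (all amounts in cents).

Price: 30¢
Coin 1 (dime, 10¢): balance = 10¢
Coin 2 (nickel, 5¢): balance = 15¢
Coin 3 (quarter, 25¢): balance = 40¢
  → balance >= price → DISPENSE, change = 40 - 30 = 10¢

Answer: DISPENSED after coin 3, change 10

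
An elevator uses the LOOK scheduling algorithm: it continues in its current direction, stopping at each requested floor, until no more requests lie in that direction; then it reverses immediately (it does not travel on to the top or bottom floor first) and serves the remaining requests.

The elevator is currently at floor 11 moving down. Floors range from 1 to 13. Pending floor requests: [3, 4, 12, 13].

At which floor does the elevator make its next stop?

Current floor: 11, direction: down
Requests above: [12, 13]
Requests below: [3, 4]
Moving down and requests lie below → nearest below is max([3, 4]) = 4

Answer: 4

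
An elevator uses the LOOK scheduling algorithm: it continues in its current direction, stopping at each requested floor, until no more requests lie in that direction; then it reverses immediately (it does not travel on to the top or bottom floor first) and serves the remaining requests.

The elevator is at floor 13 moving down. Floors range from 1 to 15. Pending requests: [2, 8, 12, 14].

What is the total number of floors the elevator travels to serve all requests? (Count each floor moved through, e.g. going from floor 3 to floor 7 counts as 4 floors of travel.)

Start at floor 13 moving down, LOOK stop order: [12, 8, 2, 14]
  13 → 12: |12-13| = 1, total = 1
  12 → 8: |8-12| = 4, total = 5
  8 → 2: |2-8| = 6, total = 11
  2 → 14: |14-2| = 12, total = 23

Answer: 23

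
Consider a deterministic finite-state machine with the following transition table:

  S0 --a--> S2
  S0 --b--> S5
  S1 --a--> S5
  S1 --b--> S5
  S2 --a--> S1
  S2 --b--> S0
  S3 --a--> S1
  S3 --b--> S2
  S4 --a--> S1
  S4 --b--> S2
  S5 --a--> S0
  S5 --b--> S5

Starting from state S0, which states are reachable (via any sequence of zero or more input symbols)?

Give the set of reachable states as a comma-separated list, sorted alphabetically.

BFS from S0:
  visit S0: S0--a-->S2 (new), S0--b-->S5 (new)
  visit S2: S2--a-->S1 (new), S2--b-->S0 (seen)
  visit S5: S5--a-->S0 (seen), S5--b-->S5 (seen)
  visit S1: S1--a-->S5 (seen), S1--b-->S5 (seen)

Answer: S0, S1, S2, S5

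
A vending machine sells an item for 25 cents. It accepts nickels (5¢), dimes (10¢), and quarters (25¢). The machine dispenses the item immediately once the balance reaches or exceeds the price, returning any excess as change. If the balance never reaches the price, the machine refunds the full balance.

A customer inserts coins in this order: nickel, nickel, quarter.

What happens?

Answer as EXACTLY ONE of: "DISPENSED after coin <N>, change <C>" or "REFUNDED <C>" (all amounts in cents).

Answer: DISPENSED after coin 3, change 10

Derivation:
Price: 25¢
Coin 1 (nickel, 5¢): balance = 5¢
Coin 2 (nickel, 5¢): balance = 10¢
Coin 3 (quarter, 25¢): balance = 35¢
  → balance >= price → DISPENSE, change = 35 - 25 = 10¢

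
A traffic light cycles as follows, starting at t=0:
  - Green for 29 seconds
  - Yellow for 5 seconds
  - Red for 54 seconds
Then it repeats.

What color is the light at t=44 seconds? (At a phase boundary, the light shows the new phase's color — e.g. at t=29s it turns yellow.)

Answer: red

Derivation:
Cycle length = 29 + 5 + 54 = 88s
t = 44, phase_t = 44 mod 88 = 44
44 >= 34 → RED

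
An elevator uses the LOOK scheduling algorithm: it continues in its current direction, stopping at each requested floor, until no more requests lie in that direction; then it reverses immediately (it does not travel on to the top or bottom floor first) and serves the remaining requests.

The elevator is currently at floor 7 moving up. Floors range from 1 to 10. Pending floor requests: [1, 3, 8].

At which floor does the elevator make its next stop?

Answer: 8

Derivation:
Current floor: 7, direction: up
Requests above: [8]
Requests below: [1, 3]
Moving up and requests lie above → nearest above is min([8]) = 8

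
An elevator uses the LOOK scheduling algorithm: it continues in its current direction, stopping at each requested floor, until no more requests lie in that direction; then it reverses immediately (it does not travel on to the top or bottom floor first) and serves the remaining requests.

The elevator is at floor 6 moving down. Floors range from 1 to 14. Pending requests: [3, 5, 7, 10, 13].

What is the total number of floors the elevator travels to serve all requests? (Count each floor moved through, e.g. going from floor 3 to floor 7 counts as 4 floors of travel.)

Start at floor 6 moving down, LOOK stop order: [5, 3, 7, 10, 13]
  6 → 5: |5-6| = 1, total = 1
  5 → 3: |3-5| = 2, total = 3
  3 → 7: |7-3| = 4, total = 7
  7 → 10: |10-7| = 3, total = 10
  10 → 13: |13-10| = 3, total = 13

Answer: 13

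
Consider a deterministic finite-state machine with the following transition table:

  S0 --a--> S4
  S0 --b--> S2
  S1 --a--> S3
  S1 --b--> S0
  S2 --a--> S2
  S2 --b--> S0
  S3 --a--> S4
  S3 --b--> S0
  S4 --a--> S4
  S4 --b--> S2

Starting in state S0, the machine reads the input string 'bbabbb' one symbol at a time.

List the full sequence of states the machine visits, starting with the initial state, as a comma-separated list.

Start: S0
  read 'b': S0 --b--> S2
  read 'b': S2 --b--> S0
  read 'a': S0 --a--> S4
  read 'b': S4 --b--> S2
  read 'b': S2 --b--> S0
  read 'b': S0 --b--> S2

Answer: S0, S2, S0, S4, S2, S0, S2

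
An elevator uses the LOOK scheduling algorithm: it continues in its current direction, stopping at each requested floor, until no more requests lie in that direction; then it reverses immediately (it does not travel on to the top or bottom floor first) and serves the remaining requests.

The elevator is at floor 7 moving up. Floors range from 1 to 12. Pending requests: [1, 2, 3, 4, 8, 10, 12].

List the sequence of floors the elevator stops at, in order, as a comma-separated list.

Answer: 8, 10, 12, 4, 3, 2, 1

Derivation:
Current: 7, moving UP
Serve above first (ascending): [8, 10, 12]
Then reverse, serve below (descending): [4, 3, 2, 1]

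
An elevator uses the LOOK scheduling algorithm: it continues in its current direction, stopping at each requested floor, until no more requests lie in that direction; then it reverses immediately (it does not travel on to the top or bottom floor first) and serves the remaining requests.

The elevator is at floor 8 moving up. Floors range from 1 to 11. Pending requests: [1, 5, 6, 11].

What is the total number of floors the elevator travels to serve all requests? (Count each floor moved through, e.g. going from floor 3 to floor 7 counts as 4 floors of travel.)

Start at floor 8 moving up, LOOK stop order: [11, 6, 5, 1]
  8 → 11: |11-8| = 3, total = 3
  11 → 6: |6-11| = 5, total = 8
  6 → 5: |5-6| = 1, total = 9
  5 → 1: |1-5| = 4, total = 13

Answer: 13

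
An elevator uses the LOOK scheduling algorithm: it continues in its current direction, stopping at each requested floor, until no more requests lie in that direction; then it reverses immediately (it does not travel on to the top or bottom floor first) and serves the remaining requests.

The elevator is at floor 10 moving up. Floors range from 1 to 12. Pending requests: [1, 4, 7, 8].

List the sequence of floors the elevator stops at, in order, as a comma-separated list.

Answer: 8, 7, 4, 1

Derivation:
Current: 10, moving UP
Serve above first (ascending): []
Then reverse, serve below (descending): [8, 7, 4, 1]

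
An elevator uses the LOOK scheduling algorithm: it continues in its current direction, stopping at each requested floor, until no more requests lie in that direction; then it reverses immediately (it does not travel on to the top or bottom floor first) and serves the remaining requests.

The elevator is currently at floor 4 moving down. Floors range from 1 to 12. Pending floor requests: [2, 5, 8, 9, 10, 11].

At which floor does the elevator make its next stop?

Current floor: 4, direction: down
Requests above: [5, 8, 9, 10, 11]
Requests below: [2]
Moving down and requests lie below → nearest below is max([2]) = 2

Answer: 2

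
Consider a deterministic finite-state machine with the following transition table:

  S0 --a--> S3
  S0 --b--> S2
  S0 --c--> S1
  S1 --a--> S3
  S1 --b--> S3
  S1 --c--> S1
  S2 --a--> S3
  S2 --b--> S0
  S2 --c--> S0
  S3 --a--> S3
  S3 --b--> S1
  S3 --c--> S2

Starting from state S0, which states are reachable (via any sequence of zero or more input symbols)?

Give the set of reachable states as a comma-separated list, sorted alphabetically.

Answer: S0, S1, S2, S3

Derivation:
BFS from S0:
  visit S0: S0--a-->S3 (new), S0--b-->S2 (new), S0--c-->S1 (new)
  visit S3: S3--a-->S3 (seen), S3--b-->S1 (seen), S3--c-->S2 (seen)
  visit S2: S2--a-->S3 (seen), S2--b-->S0 (seen), S2--c-->S0 (seen)
  visit S1: S1--a-->S3 (seen), S1--b-->S3 (seen), S1--c-->S1 (seen)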